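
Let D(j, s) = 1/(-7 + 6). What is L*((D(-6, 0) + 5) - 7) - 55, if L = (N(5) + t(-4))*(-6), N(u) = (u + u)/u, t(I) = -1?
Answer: -37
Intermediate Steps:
D(j, s) = -1 (D(j, s) = 1/(-1) = -1)
N(u) = 2 (N(u) = (2*u)/u = 2)
L = -6 (L = (2 - 1)*(-6) = 1*(-6) = -6)
L*((D(-6, 0) + 5) - 7) - 55 = -6*((-1 + 5) - 7) - 55 = -6*(4 - 7) - 55 = -6*(-3) - 55 = 18 - 55 = -37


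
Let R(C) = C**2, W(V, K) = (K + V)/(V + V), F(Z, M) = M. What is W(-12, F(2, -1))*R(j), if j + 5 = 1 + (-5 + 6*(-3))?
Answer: 3159/8 ≈ 394.88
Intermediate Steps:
W(V, K) = (K + V)/(2*V) (W(V, K) = (K + V)/((2*V)) = (K + V)*(1/(2*V)) = (K + V)/(2*V))
j = -27 (j = -5 + (1 + (-5 + 6*(-3))) = -5 + (1 + (-5 - 18)) = -5 + (1 - 23) = -5 - 22 = -27)
W(-12, F(2, -1))*R(j) = ((1/2)*(-1 - 12)/(-12))*(-27)**2 = ((1/2)*(-1/12)*(-13))*729 = (13/24)*729 = 3159/8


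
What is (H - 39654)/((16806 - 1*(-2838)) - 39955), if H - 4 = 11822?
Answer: 27828/20311 ≈ 1.3701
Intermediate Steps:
H = 11826 (H = 4 + 11822 = 11826)
(H - 39654)/((16806 - 1*(-2838)) - 39955) = (11826 - 39654)/((16806 - 1*(-2838)) - 39955) = -27828/((16806 + 2838) - 39955) = -27828/(19644 - 39955) = -27828/(-20311) = -27828*(-1/20311) = 27828/20311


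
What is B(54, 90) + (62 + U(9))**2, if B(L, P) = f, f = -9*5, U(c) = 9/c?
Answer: 3924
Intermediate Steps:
f = -45
B(L, P) = -45
B(54, 90) + (62 + U(9))**2 = -45 + (62 + 9/9)**2 = -45 + (62 + 9*(1/9))**2 = -45 + (62 + 1)**2 = -45 + 63**2 = -45 + 3969 = 3924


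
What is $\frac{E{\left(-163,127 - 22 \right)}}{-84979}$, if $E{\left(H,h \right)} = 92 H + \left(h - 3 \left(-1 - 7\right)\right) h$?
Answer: $\frac{1451}{84979} \approx 0.017075$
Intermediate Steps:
$E{\left(H,h \right)} = 92 H + h \left(24 + h\right)$ ($E{\left(H,h \right)} = 92 H + \left(h - -24\right) h = 92 H + \left(h + 24\right) h = 92 H + \left(24 + h\right) h = 92 H + h \left(24 + h\right)$)
$\frac{E{\left(-163,127 - 22 \right)}}{-84979} = \frac{\left(127 - 22\right)^{2} + 24 \left(127 - 22\right) + 92 \left(-163\right)}{-84979} = \left(\left(127 - 22\right)^{2} + 24 \left(127 - 22\right) - 14996\right) \left(- \frac{1}{84979}\right) = \left(105^{2} + 24 \cdot 105 - 14996\right) \left(- \frac{1}{84979}\right) = \left(11025 + 2520 - 14996\right) \left(- \frac{1}{84979}\right) = \left(-1451\right) \left(- \frac{1}{84979}\right) = \frac{1451}{84979}$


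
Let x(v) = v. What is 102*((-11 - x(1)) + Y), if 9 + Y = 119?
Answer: 9996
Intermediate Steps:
Y = 110 (Y = -9 + 119 = 110)
102*((-11 - x(1)) + Y) = 102*((-11 - 1*1) + 110) = 102*((-11 - 1) + 110) = 102*(-12 + 110) = 102*98 = 9996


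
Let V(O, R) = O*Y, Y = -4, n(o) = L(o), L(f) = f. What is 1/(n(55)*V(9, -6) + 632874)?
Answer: 1/630894 ≈ 1.5851e-6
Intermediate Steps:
n(o) = o
V(O, R) = -4*O (V(O, R) = O*(-4) = -4*O)
1/(n(55)*V(9, -6) + 632874) = 1/(55*(-4*9) + 632874) = 1/(55*(-36) + 632874) = 1/(-1980 + 632874) = 1/630894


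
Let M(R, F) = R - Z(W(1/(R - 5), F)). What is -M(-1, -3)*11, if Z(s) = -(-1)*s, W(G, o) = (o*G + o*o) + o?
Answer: 165/2 ≈ 82.500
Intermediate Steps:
W(G, o) = o + o**2 + G*o (W(G, o) = (G*o + o**2) + o = (o**2 + G*o) + o = o + o**2 + G*o)
Z(s) = s
M(R, F) = R - F*(1 + F + 1/(-5 + R)) (M(R, F) = R - F*(1 + 1/(R - 5) + F) = R - F*(1 + 1/(-5 + R) + F) = R - F*(1 + F + 1/(-5 + R)))
-M(-1, -3)*11 = -(-(-5 - 1) - 1*(-3)*(1 + (1 - 3)*(-5 - 1)))/(-5 - 1)*11 = -(-1*(-6) - 1*(-3)*(1 - 2*(-6)))/(-6)*11 = -(-1)*(6 - 1*(-3)*(1 + 12))/6*11 = -(-1)*(6 - 1*(-3)*13)/6*11 = -(-1)*(6 + 39)/6*11 = -(-1)*45/6*11 = -1*(-15/2)*11 = (15/2)*11 = 165/2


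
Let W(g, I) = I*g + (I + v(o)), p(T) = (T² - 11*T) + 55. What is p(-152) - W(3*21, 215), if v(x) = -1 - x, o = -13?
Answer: 11059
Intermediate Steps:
p(T) = 55 + T² - 11*T
W(g, I) = 12 + I + I*g (W(g, I) = I*g + (I + (-1 - 1*(-13))) = I*g + (I + (-1 + 13)) = I*g + (I + 12) = I*g + (12 + I) = 12 + I + I*g)
p(-152) - W(3*21, 215) = (55 + (-152)² - 11*(-152)) - (12 + 215 + 215*(3*21)) = (55 + 23104 + 1672) - (12 + 215 + 215*63) = 24831 - (12 + 215 + 13545) = 24831 - 1*13772 = 24831 - 13772 = 11059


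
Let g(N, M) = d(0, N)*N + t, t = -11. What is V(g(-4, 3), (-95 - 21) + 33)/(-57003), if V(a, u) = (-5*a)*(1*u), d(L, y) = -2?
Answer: 415/19001 ≈ 0.021841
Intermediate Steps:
g(N, M) = -11 - 2*N (g(N, M) = -2*N - 11 = -11 - 2*N)
V(a, u) = -5*a*u (V(a, u) = (-5*a)*u = -5*a*u)
V(g(-4, 3), (-95 - 21) + 33)/(-57003) = -5*(-11 - 2*(-4))*((-95 - 21) + 33)/(-57003) = -5*(-11 + 8)*(-116 + 33)*(-1/57003) = -5*(-3)*(-83)*(-1/57003) = -1245*(-1/57003) = 415/19001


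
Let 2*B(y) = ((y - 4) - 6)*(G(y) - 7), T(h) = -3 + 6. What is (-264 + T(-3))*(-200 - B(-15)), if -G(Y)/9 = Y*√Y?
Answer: 150075/2 - 880875*I*√15/2 ≈ 75038.0 - 1.7058e+6*I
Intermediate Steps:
T(h) = 3
G(Y) = -9*Y^(3/2) (G(Y) = -9*Y*√Y = -9*Y^(3/2))
B(y) = (-10 + y)*(-7 - 9*y^(3/2))/2 (B(y) = (((y - 4) - 6)*(-9*y^(3/2) - 7))/2 = (((-4 + y) - 6)*(-7 - 9*y^(3/2)))/2 = ((-10 + y)*(-7 - 9*y^(3/2)))/2 = (-10 + y)*(-7 - 9*y^(3/2))/2)
(-264 + T(-3))*(-200 - B(-15)) = (-264 + 3)*(-200 - (35 + 45*(-15)^(3/2) - 2025*I*√15/2 - 7/2*(-15))) = -261*(-200 - (35 + 45*(-15*I*√15) - 2025*I*√15/2 + 105/2)) = -261*(-200 - (35 - 675*I*√15 - 2025*I*√15/2 + 105/2)) = -261*(-200 - (175/2 - 3375*I*√15/2)) = -261*(-200 + (-175/2 + 3375*I*√15/2)) = -261*(-575/2 + 3375*I*√15/2) = 150075/2 - 880875*I*√15/2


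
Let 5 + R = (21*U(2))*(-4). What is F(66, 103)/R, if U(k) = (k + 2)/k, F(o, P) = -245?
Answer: 245/173 ≈ 1.4162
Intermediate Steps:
U(k) = (2 + k)/k
R = -173 (R = -5 + (21*((2 + 2)/2))*(-4) = -5 + (21*((½)*4))*(-4) = -5 + (21*2)*(-4) = -5 + 42*(-4) = -5 - 168 = -173)
F(66, 103)/R = -245/(-173) = -245*(-1/173) = 245/173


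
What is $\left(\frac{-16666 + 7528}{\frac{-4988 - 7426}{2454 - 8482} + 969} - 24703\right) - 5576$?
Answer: $- \frac{29549100533}{975591} \approx -30288.0$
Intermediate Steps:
$\left(\frac{-16666 + 7528}{\frac{-4988 - 7426}{2454 - 8482} + 969} - 24703\right) - 5576 = \left(- \frac{9138}{- \frac{12414}{-6028} + 969} - 24703\right) - 5576 = \left(- \frac{9138}{\left(-12414\right) \left(- \frac{1}{6028}\right) + 969} - 24703\right) - 5576 = \left(- \frac{9138}{\frac{6207}{3014} + 969} - 24703\right) - 5576 = \left(- \frac{9138}{\frac{2926773}{3014}} - 24703\right) - 5576 = \left(\left(-9138\right) \frac{3014}{2926773} - 24703\right) - 5576 = \left(- \frac{9180644}{975591} - 24703\right) - 5576 = - \frac{24109205117}{975591} - 5576 = - \frac{29549100533}{975591}$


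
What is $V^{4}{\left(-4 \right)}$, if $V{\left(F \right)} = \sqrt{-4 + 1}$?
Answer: $9$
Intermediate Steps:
$V{\left(F \right)} = i \sqrt{3}$ ($V{\left(F \right)} = \sqrt{-3} = i \sqrt{3}$)
$V^{4}{\left(-4 \right)} = \left(i \sqrt{3}\right)^{4} = 9$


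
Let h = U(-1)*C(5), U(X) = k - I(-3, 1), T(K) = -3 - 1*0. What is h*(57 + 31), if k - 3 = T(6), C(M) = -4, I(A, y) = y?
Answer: 352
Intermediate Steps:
T(K) = -3 (T(K) = -3 + 0 = -3)
k = 0 (k = 3 - 3 = 0)
U(X) = -1 (U(X) = 0 - 1*1 = 0 - 1 = -1)
h = 4 (h = -1*(-4) = 4)
h*(57 + 31) = 4*(57 + 31) = 4*88 = 352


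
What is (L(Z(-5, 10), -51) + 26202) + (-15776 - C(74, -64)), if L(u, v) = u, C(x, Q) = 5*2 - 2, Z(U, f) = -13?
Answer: 10405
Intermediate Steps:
C(x, Q) = 8 (C(x, Q) = 10 - 2 = 8)
(L(Z(-5, 10), -51) + 26202) + (-15776 - C(74, -64)) = (-13 + 26202) + (-15776 - 1*8) = 26189 + (-15776 - 8) = 26189 - 15784 = 10405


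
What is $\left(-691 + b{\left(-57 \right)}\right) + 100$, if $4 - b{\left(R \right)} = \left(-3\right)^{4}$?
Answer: $-668$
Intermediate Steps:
$b{\left(R \right)} = -77$ ($b{\left(R \right)} = 4 - \left(-3\right)^{4} = 4 - 81 = -77$)
$\left(-691 + b{\left(-57 \right)}\right) + 100 = \left(-691 - 77\right) + 100 = -768 + 100 = -668$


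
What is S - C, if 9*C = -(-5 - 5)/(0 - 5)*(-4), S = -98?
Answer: -890/9 ≈ -98.889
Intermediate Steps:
C = 8/9 (C = (-(-5 - 5)/(0 - 5)*(-4))/9 = (-(-10)/(-5)*(-4))/9 = (-(-10)*(-1)/5*(-4))/9 = (-1*2*(-4))/9 = (-2*(-4))/9 = (1/9)*8 = 8/9 ≈ 0.88889)
S - C = -98 - 1*8/9 = -98 - 8/9 = -890/9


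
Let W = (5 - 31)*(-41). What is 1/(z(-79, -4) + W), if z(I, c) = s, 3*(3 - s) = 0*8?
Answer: 1/1069 ≈ 0.00093545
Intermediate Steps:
s = 3 (s = 3 - 0*8 = 3 - 1/3*0 = 3 + 0 = 3)
z(I, c) = 3
W = 1066 (W = -26*(-41) = 1066)
1/(z(-79, -4) + W) = 1/(3 + 1066) = 1/1069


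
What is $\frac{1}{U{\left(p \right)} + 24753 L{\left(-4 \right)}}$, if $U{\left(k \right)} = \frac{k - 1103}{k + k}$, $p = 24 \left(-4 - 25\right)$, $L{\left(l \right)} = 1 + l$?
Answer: $- \frac{1392}{103366729} \approx -1.3467 \cdot 10^{-5}$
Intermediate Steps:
$p = -696$ ($p = 24 \left(-29\right) = -696$)
$U{\left(k \right)} = \frac{-1103 + k}{2 k}$
$\frac{1}{U{\left(p \right)} + 24753 L{\left(-4 \right)}} = \frac{1}{\frac{-1103 - 696}{2 \left(-696\right)} + 24753 \left(1 - 4\right)} = \frac{1}{\frac{1}{2} \left(- \frac{1}{696}\right) \left(-1799\right) + 24753 \left(-3\right)} = \frac{1}{\frac{1799}{1392} - 74259} = \frac{1}{- \frac{103366729}{1392}} = - \frac{1392}{103366729}$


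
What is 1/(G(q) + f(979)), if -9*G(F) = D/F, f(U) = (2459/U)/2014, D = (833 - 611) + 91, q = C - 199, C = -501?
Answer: 6210873900/316317839 ≈ 19.635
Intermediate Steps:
q = -700 (q = -501 - 199 = -700)
D = 313 (D = 222 + 91 = 313)
f(U) = 2459/(2014*U) (f(U) = (2459/U)*(1/2014) = 2459/(2014*U))
G(F) = -313/(9*F)
1/(G(q) + f(979)) = 1/(-313/9/(-700) + (2459/2014)/979) = 1/(-313/9*(-1/700) + (2459/2014)*(1/979)) = 1/(313/6300 + 2459/1971706) = 1/(316317839/6210873900) = 6210873900/316317839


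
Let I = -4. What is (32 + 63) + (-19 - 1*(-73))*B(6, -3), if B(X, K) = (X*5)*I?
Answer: -6385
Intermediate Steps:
B(X, K) = -20*X (B(X, K) = (X*5)*(-4) = (5*X)*(-4) = -20*X)
(32 + 63) + (-19 - 1*(-73))*B(6, -3) = (32 + 63) + (-19 - 1*(-73))*(-20*6) = 95 + (-19 + 73)*(-120) = 95 + 54*(-120) = 95 - 6480 = -6385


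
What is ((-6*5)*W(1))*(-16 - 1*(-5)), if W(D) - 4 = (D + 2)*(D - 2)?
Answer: 330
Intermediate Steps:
W(D) = 4 + (-2 + D)*(2 + D) (W(D) = 4 + (D + 2)*(D - 2) = 4 + (2 + D)*(-2 + D) = 4 + (-2 + D)*(2 + D))
((-6*5)*W(1))*(-16 - 1*(-5)) = (-6*5*1²)*(-16 - 1*(-5)) = (-30*1)*(-16 + 5) = -30*(-11) = 330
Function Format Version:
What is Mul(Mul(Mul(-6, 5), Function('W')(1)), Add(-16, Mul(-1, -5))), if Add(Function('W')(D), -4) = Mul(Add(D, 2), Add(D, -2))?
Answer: 330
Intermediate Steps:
Function('W')(D) = Add(4, Mul(Add(-2, D), Add(2, D))) (Function('W')(D) = Add(4, Mul(Add(D, 2), Add(D, -2))) = Add(4, Mul(Add(2, D), Add(-2, D))) = Add(4, Mul(Add(-2, D), Add(2, D))))
Mul(Mul(Mul(-6, 5), Function('W')(1)), Add(-16, Mul(-1, -5))) = Mul(Mul(Mul(-6, 5), Pow(1, 2)), Add(-16, Mul(-1, -5))) = Mul(Mul(-30, 1), Add(-16, 5)) = Mul(-30, -11) = 330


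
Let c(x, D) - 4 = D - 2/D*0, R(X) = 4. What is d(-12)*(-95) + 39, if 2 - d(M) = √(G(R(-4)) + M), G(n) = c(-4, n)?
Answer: -151 + 190*I ≈ -151.0 + 190.0*I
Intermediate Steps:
c(x, D) = 4 + D (c(x, D) = 4 + (D - 2/D*0) = 4 + (D + 0) = 4 + D)
G(n) = 4 + n
d(M) = 2 - √(8 + M) (d(M) = 2 - √((4 + 4) + M) = 2 - √(8 + M))
d(-12)*(-95) + 39 = (2 - √(8 - 12))*(-95) + 39 = (2 - √(-4))*(-95) + 39 = (2 - 2*I)*(-95) + 39 = (-190 + 190*I) + 39 = -151 + 190*I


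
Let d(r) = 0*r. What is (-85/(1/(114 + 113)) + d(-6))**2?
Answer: 372297025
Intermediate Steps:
d(r) = 0
(-85/(1/(114 + 113)) + d(-6))**2 = (-85/(1/(114 + 113)) + 0)**2 = (-85/(1/227) + 0)**2 = (-85/1/227 + 0)**2 = (-85*227 + 0)**2 = (-19295 + 0)**2 = (-19295)**2 = 372297025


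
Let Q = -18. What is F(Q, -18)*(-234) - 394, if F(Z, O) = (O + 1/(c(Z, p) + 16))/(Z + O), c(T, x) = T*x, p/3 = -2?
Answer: -126715/248 ≈ -510.95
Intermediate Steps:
p = -6 (p = 3*(-2) = -6)
F(Z, O) = (O + 1/(16 - 6*Z))/(O + Z) (F(Z, O) = (O + 1/(Z*(-6) + 16))/(Z + O) = (O + 1/(-6*Z + 16))/(O + Z) = (O + 1/(16 - 6*Z))/(O + Z))
F(Q, -18)*(-234) - 394 = ((1 + 16*(-18) - 6*(-18)*(-18))/(2*(-3*(-18)² + 8*(-18) + 8*(-18) - 3*(-18)*(-18))))*(-234) - 394 = ((1 - 288 - 1944)/(2*(-3*324 - 144 - 144 - 972)))*(-234) - 394 = ((½)*(-2231)/(-972 - 144 - 144 - 972))*(-234) - 394 = ((½)*(-2231)/(-2232))*(-234) - 394 = ((½)*(-1/2232)*(-2231))*(-234) - 394 = (2231/4464)*(-234) - 394 = -29003/248 - 394 = -126715/248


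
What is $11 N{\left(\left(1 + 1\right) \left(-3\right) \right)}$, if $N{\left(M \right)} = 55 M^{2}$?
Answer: $21780$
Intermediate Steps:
$11 N{\left(\left(1 + 1\right) \left(-3\right) \right)} = 11 \cdot 55 \left(\left(1 + 1\right) \left(-3\right)\right)^{2} = 11 \cdot 55 \left(2 \left(-3\right)\right)^{2} = 11 \cdot 55 \left(-6\right)^{2} = 11 \cdot 55 \cdot 36 = 11 \cdot 1980 = 21780$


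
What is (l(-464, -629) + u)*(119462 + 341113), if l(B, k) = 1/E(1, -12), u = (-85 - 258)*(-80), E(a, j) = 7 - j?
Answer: 240125842575/19 ≈ 1.2638e+10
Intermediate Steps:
u = 27440 (u = -343*(-80) = 27440)
l(B, k) = 1/19 (l(B, k) = 1/(7 - 1*(-12)) = 1/(7 + 12) = 1/19)
(l(-464, -629) + u)*(119462 + 341113) = (1/19 + 27440)*(119462 + 341113) = (521361/19)*460575 = 240125842575/19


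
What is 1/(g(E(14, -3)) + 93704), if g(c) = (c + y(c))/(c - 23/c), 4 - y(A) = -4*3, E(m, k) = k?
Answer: 14/1311895 ≈ 1.0672e-5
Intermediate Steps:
y(A) = 16 (y(A) = 4 - (-4)*3 = 4 - 1*(-12) = 4 + 12 = 16)
g(c) = (16 + c)/(c - 23/c) (g(c) = (c + 16)/(c - 23/c) = (16 + c)/(c - 23/c))
1/(g(E(14, -3)) + 93704) = 1/(-3*(16 - 3)/(-23 + (-3)**2) + 93704) = 1/(-3*13/(-23 + 9) + 93704) = 1/(-3*13/(-14) + 93704) = 1/(-3*(-1/14)*13 + 93704) = 1/(39/14 + 93704) = 1/(1311895/14) = 14/1311895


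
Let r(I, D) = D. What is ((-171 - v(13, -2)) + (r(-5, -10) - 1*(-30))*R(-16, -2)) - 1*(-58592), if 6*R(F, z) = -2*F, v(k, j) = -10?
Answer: 175613/3 ≈ 58538.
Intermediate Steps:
R(F, z) = -F/3 (R(F, z) = (-2*F)/6 = -F/3)
((-171 - v(13, -2)) + (r(-5, -10) - 1*(-30))*R(-16, -2)) - 1*(-58592) = ((-171 - 1*(-10)) + (-10 - 1*(-30))*(-⅓*(-16))) - 1*(-58592) = ((-171 + 10) + (-10 + 30)*(16/3)) + 58592 = (-161 + 20*(16/3)) + 58592 = (-161 + 320/3) + 58592 = -163/3 + 58592 = 175613/3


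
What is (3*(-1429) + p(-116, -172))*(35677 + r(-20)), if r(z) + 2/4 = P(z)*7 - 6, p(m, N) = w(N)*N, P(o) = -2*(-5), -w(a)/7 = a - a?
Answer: -306439047/2 ≈ -1.5322e+8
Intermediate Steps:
w(a) = 0 (w(a) = -7*(a - a) = -7*0 = 0)
P(o) = 10
p(m, N) = 0 (p(m, N) = 0*N = 0)
r(z) = 127/2 (r(z) = -½ + (10*7 - 6) = -½ + (70 - 6) = -½ + 64 = 127/2)
(3*(-1429) + p(-116, -172))*(35677 + r(-20)) = (3*(-1429) + 0)*(35677 + 127/2) = (-4287 + 0)*(71481/2) = -4287*71481/2 = -306439047/2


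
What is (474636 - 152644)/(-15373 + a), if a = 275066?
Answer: 321992/259693 ≈ 1.2399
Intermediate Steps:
(474636 - 152644)/(-15373 + a) = (474636 - 152644)/(-15373 + 275066) = 321992/259693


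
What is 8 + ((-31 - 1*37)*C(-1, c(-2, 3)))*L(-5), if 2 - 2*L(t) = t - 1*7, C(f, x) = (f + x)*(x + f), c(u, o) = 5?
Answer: -7608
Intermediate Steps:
C(f, x) = (f + x)² (C(f, x) = (f + x)*(f + x) = (f + x)²)
L(t) = 9/2 - t/2 (L(t) = 1 - (t - 1*7)/2 = 1 - (t - 7)/2 = 1 - (-7 + t)/2 = 1 + (7/2 - t/2) = 9/2 - t/2)
8 + ((-31 - 1*37)*C(-1, c(-2, 3)))*L(-5) = 8 + ((-31 - 1*37)*(-1 + 5)²)*(9/2 - ½*(-5)) = 8 + ((-31 - 37)*4²)*(9/2 + 5/2) = 8 - 68*16*7 = 8 - 1088*7 = 8 - 7616 = -7608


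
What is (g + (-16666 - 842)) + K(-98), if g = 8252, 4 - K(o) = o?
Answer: -9154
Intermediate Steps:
K(o) = 4 - o
(g + (-16666 - 842)) + K(-98) = (8252 + (-16666 - 842)) + (4 - 1*(-98)) = (8252 - 17508) + (4 + 98) = -9256 + 102 = -9154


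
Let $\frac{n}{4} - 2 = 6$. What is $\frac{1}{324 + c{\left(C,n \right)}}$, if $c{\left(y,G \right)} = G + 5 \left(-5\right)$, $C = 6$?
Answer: $\frac{1}{331} \approx 0.0030211$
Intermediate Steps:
$n = 32$ ($n = 8 + 4 \cdot 6 = 8 + 24 = 32$)
$c{\left(y,G \right)} = -25 + G$ ($c{\left(y,G \right)} = G - 25 = -25 + G$)
$\frac{1}{324 + c{\left(C,n \right)}} = \frac{1}{324 + \left(-25 + 32\right)} = \frac{1}{324 + 7} = \frac{1}{331}$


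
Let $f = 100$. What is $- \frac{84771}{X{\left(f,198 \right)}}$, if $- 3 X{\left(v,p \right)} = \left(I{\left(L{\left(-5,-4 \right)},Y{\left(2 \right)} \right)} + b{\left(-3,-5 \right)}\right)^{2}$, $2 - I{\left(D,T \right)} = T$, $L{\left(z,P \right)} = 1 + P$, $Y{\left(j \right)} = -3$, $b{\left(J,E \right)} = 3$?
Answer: $\frac{254313}{64} \approx 3973.6$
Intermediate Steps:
$I{\left(D,T \right)} = 2 - T$
$X{\left(v,p \right)} = - \frac{64}{3}$ ($X{\left(v,p \right)} = - \frac{\left(\left(2 - -3\right) + 3\right)^{2}}{3} = - \frac{\left(\left(2 + 3\right) + 3\right)^{2}}{3} = - \frac{\left(5 + 3\right)^{2}}{3} = - \frac{8^{2}}{3} = \left(- \frac{1}{3}\right) 64 = - \frac{64}{3}$)
$- \frac{84771}{X{\left(f,198 \right)}} = - \frac{84771}{- \frac{64}{3}} = \left(-84771\right) \left(- \frac{3}{64}\right) = \frac{254313}{64}$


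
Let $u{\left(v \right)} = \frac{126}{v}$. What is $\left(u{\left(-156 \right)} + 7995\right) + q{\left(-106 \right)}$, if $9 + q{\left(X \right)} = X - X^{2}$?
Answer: $- \frac{87277}{26} \approx -3356.8$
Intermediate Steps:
$q{\left(X \right)} = -9 + X - X^{2}$ ($q{\left(X \right)} = -9 - \left(X^{2} - X\right) = -9 + X - X^{2}$)
$\left(u{\left(-156 \right)} + 7995\right) + q{\left(-106 \right)} = \left(\frac{126}{-156} + 7995\right) - 11351 = \left(126 \left(- \frac{1}{156}\right) + 7995\right) - 11351 = \left(- \frac{21}{26} + 7995\right) - 11351 = \frac{207849}{26} - 11351 = - \frac{87277}{26}$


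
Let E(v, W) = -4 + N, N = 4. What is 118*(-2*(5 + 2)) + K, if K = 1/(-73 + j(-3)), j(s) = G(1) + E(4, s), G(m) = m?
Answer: -118945/72 ≈ -1652.0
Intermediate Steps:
E(v, W) = 0 (E(v, W) = -4 + 4 = 0)
j(s) = 1 (j(s) = 1 + 0 = 1)
K = -1/72 (K = 1/(-73 + 1) = 1/(-72) = -1/72 ≈ -0.013889)
118*(-2*(5 + 2)) + K = 118*(-2*(5 + 2)) - 1/72 = 118*(-2*7) - 1/72 = 118*(-14) - 1/72 = -1652 - 1/72 = -118945/72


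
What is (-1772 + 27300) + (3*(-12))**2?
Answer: 26824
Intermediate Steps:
(-1772 + 27300) + (3*(-12))**2 = 25528 + (-36)**2 = 25528 + 1296 = 26824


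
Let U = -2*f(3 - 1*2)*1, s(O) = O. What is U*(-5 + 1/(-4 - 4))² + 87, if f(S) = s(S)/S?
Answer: 1103/32 ≈ 34.469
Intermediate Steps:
f(S) = 1 (f(S) = S/S = 1)
U = -2 (U = -2*1*1 = -2*1 = -2)
U*(-5 + 1/(-4 - 4))² + 87 = -2*(-5 + 1/(-4 - 4))² + 87 = -2*(-5 + 1/(-8))² + 87 = -2*(-5 - ⅛)² + 87 = -2*(-41/8)² + 87 = -2*1681/64 + 87 = -1681/32 + 87 = 1103/32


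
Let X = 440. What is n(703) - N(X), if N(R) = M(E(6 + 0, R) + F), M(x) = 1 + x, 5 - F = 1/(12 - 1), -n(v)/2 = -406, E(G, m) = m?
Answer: 4027/11 ≈ 366.09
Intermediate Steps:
n(v) = 812 (n(v) = -2*(-406) = 812)
F = 54/11 (F = 5 - 1/(12 - 1) = 5 - 1/11 = 54/11 ≈ 4.9091)
N(R) = 65/11 + R (N(R) = 1 + (R + 54/11) = 1 + (54/11 + R) = 65/11 + R)
n(703) - N(X) = 812 - (65/11 + 440) = 812 - 1*4905/11 = 812 - 4905/11 = 4027/11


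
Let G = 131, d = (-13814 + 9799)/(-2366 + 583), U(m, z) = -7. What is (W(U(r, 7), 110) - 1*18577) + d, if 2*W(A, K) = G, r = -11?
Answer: -66003979/3566 ≈ -18509.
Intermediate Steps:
d = 4015/1783 (d = -4015/(-1783) = -4015*(-1/1783) = 4015/1783 ≈ 2.2518)
W(A, K) = 131/2 (W(A, K) = (1/2)*131 = 131/2)
(W(U(r, 7), 110) - 1*18577) + d = (131/2 - 1*18577) + 4015/1783 = (131/2 - 18577) + 4015/1783 = -37023/2 + 4015/1783 = -66003979/3566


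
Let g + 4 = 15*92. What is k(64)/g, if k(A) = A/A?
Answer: 1/1376 ≈ 0.00072674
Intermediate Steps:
k(A) = 1
g = 1376 (g = -4 + 15*92 = -4 + 1380 = 1376)
k(64)/g = 1/1376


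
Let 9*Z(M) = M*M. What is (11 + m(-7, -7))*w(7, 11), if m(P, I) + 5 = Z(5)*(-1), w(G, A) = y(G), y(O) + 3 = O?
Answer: 116/9 ≈ 12.889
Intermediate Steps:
y(O) = -3 + O
Z(M) = M²/9 (Z(M) = (M*M)/9 = M²/9)
w(G, A) = -3 + G
m(P, I) = -70/9 (m(P, I) = -5 + ((⅑)*5²)*(-1) = -5 + ((⅑)*25)*(-1) = -5 + (25/9)*(-1) = -5 - 25/9 = -70/9)
(11 + m(-7, -7))*w(7, 11) = (11 - 70/9)*(-3 + 7) = (29/9)*4 = 116/9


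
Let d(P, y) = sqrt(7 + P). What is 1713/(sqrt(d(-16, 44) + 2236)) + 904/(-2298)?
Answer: -452/1149 + 1713/sqrt(2236 + 3*I) ≈ 35.833 - 0.024302*I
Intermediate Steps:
1713/(sqrt(d(-16, 44) + 2236)) + 904/(-2298) = 1713/(sqrt(sqrt(7 - 16) + 2236)) + 904/(-2298) = 1713/(sqrt(sqrt(-9) + 2236)) + 904*(-1/2298) = 1713/(sqrt(3*I + 2236)) - 452/1149 = 1713/(sqrt(2236 + 3*I)) - 452/1149 = 1713/sqrt(2236 + 3*I) - 452/1149 = -452/1149 + 1713/sqrt(2236 + 3*I)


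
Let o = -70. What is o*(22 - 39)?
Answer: 1190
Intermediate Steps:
o*(22 - 39) = -70*(22 - 39) = -70*(-17) = 1190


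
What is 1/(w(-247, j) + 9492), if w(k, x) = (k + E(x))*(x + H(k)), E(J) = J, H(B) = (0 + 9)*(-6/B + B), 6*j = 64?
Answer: 2223/1183277209 ≈ 1.8787e-6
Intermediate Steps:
j = 32/3 (j = (1/6)*64 = 32/3 ≈ 10.667)
H(B) = -54/B + 9*B (H(B) = 9*(B - 6/B) = -54/B + 9*B)
w(k, x) = (k + x)*(x - 54/k + 9*k) (w(k, x) = (k + x)*(x + (-54/k + 9*k)) = (k + x)*(x - 54/k + 9*k))
1/(w(-247, j) + 9492) = 1/((-54 + (32/3)**2 + 9*(-247)**2 - 54*32/3/(-247) + 10*(-247)*(32/3)) + 9492) = 1/((-54 + 1024/9 + 9*61009 - 54*32/3*(-1/247) - 79040/3) + 9492) = 1/((-54 + 1024/9 + 549081 + 576/247 - 79040/3) + 9492) = 1/(1162176493/2223 + 9492) = 1/(1183277209/2223) = 2223/1183277209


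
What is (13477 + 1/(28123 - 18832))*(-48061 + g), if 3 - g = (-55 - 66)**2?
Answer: -7850843246792/9291 ≈ -8.4499e+8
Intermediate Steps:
g = -14638 (g = 3 - (-55 - 66)**2 = 3 - 1*(-121)**2 = 3 - 1*14641 = 3 - 14641 = -14638)
(13477 + 1/(28123 - 18832))*(-48061 + g) = (13477 + 1/(28123 - 18832))*(-48061 - 14638) = (13477 + 1/9291)*(-62699) = (125214808/9291)*(-62699) = -7850843246792/9291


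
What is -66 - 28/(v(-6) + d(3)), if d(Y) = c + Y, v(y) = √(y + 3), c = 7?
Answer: 2*(-33*√3 + 344*I)/(√3 - 10*I) ≈ -68.719 + 0.47085*I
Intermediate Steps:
v(y) = √(3 + y)
d(Y) = 7 + Y
-66 - 28/(v(-6) + d(3)) = -66 - 28/(√(3 - 6) + (7 + 3)) = -66 - 28/(√(-3) + 10) = -66 - 28/(I*√3 + 10) = -66 - 28/(10 + I*√3)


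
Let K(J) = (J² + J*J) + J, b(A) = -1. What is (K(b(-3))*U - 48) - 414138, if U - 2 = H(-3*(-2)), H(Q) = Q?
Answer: -414178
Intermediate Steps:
U = 8 (U = 2 - 3*(-2) = 2 + 6 = 8)
K(J) = J + 2*J² (K(J) = (J² + J²) + J = 2*J² + J = J + 2*J²)
(K(b(-3))*U - 48) - 414138 = (-(1 + 2*(-1))*8 - 48) - 414138 = (-(1 - 2)*8 - 48) - 414138 = (-1*(-1)*8 - 48) - 414138 = (1*8 - 48) - 414138 = (8 - 48) - 414138 = -40 - 414138 = -414178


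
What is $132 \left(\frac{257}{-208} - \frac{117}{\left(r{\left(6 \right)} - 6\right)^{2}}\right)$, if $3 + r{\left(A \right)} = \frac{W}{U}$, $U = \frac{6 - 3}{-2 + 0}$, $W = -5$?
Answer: $- \frac{9678801}{15028} \approx -644.05$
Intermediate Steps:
$U = - \frac{3}{2}$ ($U = \frac{3}{-2} = 3 \left(- \frac{1}{2}\right) = - \frac{3}{2} \approx -1.5$)
$r{\left(A \right)} = \frac{1}{3}$ ($r{\left(A \right)} = -3 - \frac{5}{- \frac{3}{2}} = -3 - - \frac{10}{3} = -3 + \frac{10}{3} = \frac{1}{3}$)
$132 \left(\frac{257}{-208} - \frac{117}{\left(r{\left(6 \right)} - 6\right)^{2}}\right) = 132 \left(\frac{257}{-208} - \frac{117}{\left(\frac{1}{3} - 6\right)^{2}}\right) = 132 \left(257 \left(- \frac{1}{208}\right) - \frac{117}{\left(- \frac{17}{3}\right)^{2}}\right) = 132 \left(- \frac{257}{208} - \frac{117}{\frac{289}{9}}\right) = 132 \left(- \frac{257}{208} - \frac{1053}{289}\right) = 132 \left(- \frac{293297}{60112}\right) = - \frac{9678801}{15028}$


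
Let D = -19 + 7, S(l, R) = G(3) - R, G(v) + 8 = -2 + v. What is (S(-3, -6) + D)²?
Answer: 169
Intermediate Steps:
G(v) = -10 + v (G(v) = -8 + (-2 + v) = -10 + v)
S(l, R) = -7 - R (S(l, R) = (-10 + 3) - R = -7 - R)
D = -12
(S(-3, -6) + D)² = ((-7 - 1*(-6)) - 12)² = ((-7 + 6) - 12)² = (-1 - 12)² = (-13)² = 169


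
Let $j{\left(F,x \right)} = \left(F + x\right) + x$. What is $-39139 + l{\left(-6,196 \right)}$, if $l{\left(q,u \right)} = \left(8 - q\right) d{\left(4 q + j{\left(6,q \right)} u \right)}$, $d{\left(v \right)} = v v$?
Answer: $20120861$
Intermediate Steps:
$j{\left(F,x \right)} = F + 2 x$
$d{\left(v \right)} = v^{2}$
$l{\left(q,u \right)} = \left(4 q + u \left(6 + 2 q\right)\right)^{2} \left(8 - q\right)$ ($l{\left(q,u \right)} = \left(8 - q\right) \left(4 q + \left(6 + 2 q\right) u\right)^{2} = \left(8 - q\right) \left(4 q + u \left(6 + 2 q\right)\right)^{2} = \left(4 q + u \left(6 + 2 q\right)\right)^{2} \left(8 - q\right)$)
$-39139 + l{\left(-6,196 \right)} = -39139 + 4 \left(2 \left(-6\right) + 196 \left(3 - 6\right)\right)^{2} \left(8 - -6\right) = -39139 + 4 \left(-12 + 196 \left(-3\right)\right)^{2} \left(8 + 6\right) = -39139 + 4 \left(-12 - 588\right)^{2} \cdot 14 = -39139 + 4 \left(-600\right)^{2} \cdot 14 = -39139 + 4 \cdot 360000 \cdot 14 = -39139 + 20160000 = 20120861$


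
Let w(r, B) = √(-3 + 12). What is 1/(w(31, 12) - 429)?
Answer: -1/426 ≈ -0.0023474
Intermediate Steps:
w(r, B) = 3 (w(r, B) = √9 = 3)
1/(w(31, 12) - 429) = 1/(3 - 429) = 1/(-426) = -1/426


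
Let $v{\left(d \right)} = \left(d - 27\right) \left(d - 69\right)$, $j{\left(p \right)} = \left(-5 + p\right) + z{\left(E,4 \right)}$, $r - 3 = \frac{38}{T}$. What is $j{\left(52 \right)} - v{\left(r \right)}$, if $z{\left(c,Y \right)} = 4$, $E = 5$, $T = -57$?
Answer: $- \frac{14341}{9} \approx -1593.4$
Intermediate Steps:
$r = \frac{7}{3}$ ($r = 3 + \frac{38}{-57} = 3 + 38 \left(- \frac{1}{57}\right) = 3 - \frac{2}{3} = \frac{7}{3} \approx 2.3333$)
$j{\left(p \right)} = -1 + p$ ($j{\left(p \right)} = \left(-5 + p\right) + 4 = -1 + p$)
$v{\left(d \right)} = \left(-69 + d\right) \left(-27 + d\right)$ ($v{\left(d \right)} = \left(-27 + d\right) \left(-69 + d\right) = \left(-69 + d\right) \left(-27 + d\right)$)
$j{\left(52 \right)} - v{\left(r \right)} = \left(-1 + 52\right) - \left(1863 + \left(\frac{7}{3}\right)^{2} - 224\right) = 51 - \left(1863 + \frac{49}{9} - 224\right) = 51 - \frac{14800}{9} = - \frac{14341}{9}$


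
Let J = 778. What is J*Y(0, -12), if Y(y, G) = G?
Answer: -9336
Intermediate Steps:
J*Y(0, -12) = 778*(-12) = -9336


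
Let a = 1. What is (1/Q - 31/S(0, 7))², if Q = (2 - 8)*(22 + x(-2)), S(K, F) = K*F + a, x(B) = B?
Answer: 13845841/14400 ≈ 961.52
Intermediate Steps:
S(K, F) = 1 + F*K (S(K, F) = K*F + 1 = F*K + 1 = 1 + F*K)
Q = -120 (Q = (2 - 8)*(22 - 2) = -6*20 = -120)
(1/Q - 31/S(0, 7))² = (1/(-120) - 31/(1 + 7*0))² = (-1/120 - 31/(1 + 0))² = (-1/120 - 31/1)² = (-1/120 - 31*1)² = (-1/120 - 31)² = (-3721/120)² = 13845841/14400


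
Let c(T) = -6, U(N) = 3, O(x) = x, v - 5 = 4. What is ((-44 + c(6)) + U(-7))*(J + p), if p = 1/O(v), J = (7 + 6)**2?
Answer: -71534/9 ≈ -7948.2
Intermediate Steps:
v = 9 (v = 5 + 4 = 9)
J = 169 (J = 13**2 = 169)
p = 1/9 ≈ 0.11111
((-44 + c(6)) + U(-7))*(J + p) = ((-44 - 6) + 3)*(169 + 1/9) = (-50 + 3)*(1522/9) = -47*1522/9 = -71534/9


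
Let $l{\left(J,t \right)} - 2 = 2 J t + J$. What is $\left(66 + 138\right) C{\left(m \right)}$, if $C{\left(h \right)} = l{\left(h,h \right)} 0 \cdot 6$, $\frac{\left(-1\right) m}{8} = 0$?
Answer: $0$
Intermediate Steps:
$m = 0$ ($m = \left(-8\right) 0 = 0$)
$l{\left(J,t \right)} = 2 + J + 2 J t$ ($l{\left(J,t \right)} = 2 + \left(2 J t + J\right) = 2 + \left(J + 2 J t\right) = 2 + J + 2 J t$)
$C{\left(h \right)} = 0$ ($C{\left(h \right)} = \left(2 + h + 2 h h\right) 0 \cdot 6 = \left(2 + h + 2 h^{2}\right) 0 \cdot 6 = 0 \cdot 6 = 0$)
$\left(66 + 138\right) C{\left(m \right)} = \left(66 + 138\right) 0 = 204 \cdot 0 = 0$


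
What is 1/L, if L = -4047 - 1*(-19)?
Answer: -1/4028 ≈ -0.00024826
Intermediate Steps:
L = -4028 (L = -4047 + 19 = -4028)
1/L = 1/(-4028) = -1/4028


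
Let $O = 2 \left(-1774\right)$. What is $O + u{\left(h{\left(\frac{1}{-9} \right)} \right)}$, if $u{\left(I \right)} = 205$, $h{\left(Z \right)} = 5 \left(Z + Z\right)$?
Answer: $-3343$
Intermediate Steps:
$h{\left(Z \right)} = 10 Z$ ($h{\left(Z \right)} = 5 \cdot 2 Z = 10 Z$)
$O = -3548$
$O + u{\left(h{\left(\frac{1}{-9} \right)} \right)} = -3548 + 205 = -3343$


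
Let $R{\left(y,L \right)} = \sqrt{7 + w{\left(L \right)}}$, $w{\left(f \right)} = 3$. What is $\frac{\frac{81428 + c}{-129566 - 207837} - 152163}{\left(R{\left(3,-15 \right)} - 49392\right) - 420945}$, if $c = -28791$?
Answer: $\frac{24147245186114862}{74639243537487277} + \frac{51340305326 \sqrt{10}}{74639243537487277} \approx 0.32352$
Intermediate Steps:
$R{\left(y,L \right)} = \sqrt{10}$ ($R{\left(y,L \right)} = \sqrt{7 + 3} = \sqrt{10}$)
$\frac{\frac{81428 + c}{-129566 - 207837} - 152163}{\left(R{\left(3,-15 \right)} - 49392\right) - 420945} = \frac{\frac{81428 - 28791}{-129566 - 207837} - 152163}{\left(\sqrt{10} - 49392\right) - 420945} = \frac{\frac{52637}{-337403} - 152163}{\left(\sqrt{10} - 49392\right) - 420945} = \frac{52637 \left(- \frac{1}{337403}\right) - 152163}{\left(-49392 + \sqrt{10}\right) - 420945} = \frac{- \frac{52637}{337403} - 152163}{-470337 + \sqrt{10}} = - \frac{51340305326}{337403 \left(-470337 + \sqrt{10}\right)}$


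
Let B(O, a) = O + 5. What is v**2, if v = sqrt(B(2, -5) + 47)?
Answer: 54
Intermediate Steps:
B(O, a) = 5 + O
v = 3*sqrt(6) (v = sqrt((5 + 2) + 47) = sqrt(7 + 47) = sqrt(54) = 3*sqrt(6) ≈ 7.3485)
v**2 = (3*sqrt(6))**2 = 54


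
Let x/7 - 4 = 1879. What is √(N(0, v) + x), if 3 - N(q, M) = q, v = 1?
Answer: 8*√206 ≈ 114.82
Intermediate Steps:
N(q, M) = 3 - q
x = 13181 (x = 28 + 7*1879 = 28 + 13153 = 13181)
√(N(0, v) + x) = √((3 - 1*0) + 13181) = √((3 + 0) + 13181) = √(3 + 13181) = √13184 = 8*√206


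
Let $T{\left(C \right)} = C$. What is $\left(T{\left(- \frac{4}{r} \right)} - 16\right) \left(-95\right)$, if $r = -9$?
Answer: $\frac{13300}{9} \approx 1477.8$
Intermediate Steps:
$\left(T{\left(- \frac{4}{r} \right)} - 16\right) \left(-95\right) = \left(- \frac{4}{-9} - 16\right) \left(-95\right) = \left(\left(-4\right) \left(- \frac{1}{9}\right) - 16\right) \left(-95\right) = \left(\frac{4}{9} - 16\right) \left(-95\right) = \left(- \frac{140}{9}\right) \left(-95\right) = \frac{13300}{9}$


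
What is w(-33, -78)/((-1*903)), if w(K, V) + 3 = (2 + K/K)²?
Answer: -2/301 ≈ -0.0066445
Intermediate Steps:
w(K, V) = 6 (w(K, V) = -3 + (2 + K/K)² = -3 + (2 + 1)² = -3 + 3² = -3 + 9 = 6)
w(-33, -78)/((-1*903)) = 6/((-1*903)) = 6/(-903) = 6*(-1/903) = -2/301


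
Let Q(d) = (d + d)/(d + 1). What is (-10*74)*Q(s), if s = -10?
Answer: -14800/9 ≈ -1644.4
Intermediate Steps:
Q(d) = 2*d/(1 + d) (Q(d) = (2*d)/(1 + d) = 2*d/(1 + d))
(-10*74)*Q(s) = (-10*74)*(2*(-10)/(1 - 10)) = -1480*(-10)/(-9) = -1480*(-10)*(-1)/9 = -740*20/9 = -14800/9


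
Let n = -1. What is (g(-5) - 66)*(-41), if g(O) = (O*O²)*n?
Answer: -2419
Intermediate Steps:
g(O) = -O³ (g(O) = (O*O²)*(-1) = O³*(-1) = -O³)
(g(-5) - 66)*(-41) = (-1*(-5)³ - 66)*(-41) = (-1*(-125) - 66)*(-41) = (125 - 66)*(-41) = 59*(-41) = -2419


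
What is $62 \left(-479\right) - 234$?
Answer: $-29932$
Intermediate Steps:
$62 \left(-479\right) - 234 = -29698 - 234 = -29932$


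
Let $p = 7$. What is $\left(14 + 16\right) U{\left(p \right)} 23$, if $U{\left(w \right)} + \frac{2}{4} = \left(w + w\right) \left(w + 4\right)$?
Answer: $105915$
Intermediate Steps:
$U{\left(w \right)} = - \frac{1}{2} + 2 w \left(4 + w\right)$ ($U{\left(w \right)} = - \frac{1}{2} + \left(w + w\right) \left(w + 4\right) = - \frac{1}{2} + 2 w \left(4 + w\right)$)
$\left(14 + 16\right) U{\left(p \right)} 23 = \left(14 + 16\right) \left(- \frac{1}{2} + 2 \cdot 7^{2} + 8 \cdot 7\right) 23 = 30 \left(- \frac{1}{2} + 2 \cdot 49 + 56\right) 23 = 30 \left(- \frac{1}{2} + 98 + 56\right) 23 = 30 \cdot \frac{307}{2} \cdot 23 = 4605 \cdot 23 = 105915$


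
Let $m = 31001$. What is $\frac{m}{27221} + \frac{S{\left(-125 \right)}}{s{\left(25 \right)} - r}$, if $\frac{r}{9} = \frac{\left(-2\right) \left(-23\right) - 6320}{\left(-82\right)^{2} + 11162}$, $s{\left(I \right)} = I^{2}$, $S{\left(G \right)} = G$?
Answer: $\frac{47907263411}{50972302456} \approx 0.93987$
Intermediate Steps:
$r = - \frac{9411}{2981}$ ($r = 9 \frac{\left(-2\right) \left(-23\right) - 6320}{\left(-82\right)^{2} + 11162} = 9 \frac{46 - 6320}{6724 + 11162} = 9 \left(- \frac{6274}{17886}\right) = 9 \left(\left(-6274\right) \frac{1}{17886}\right) = 9 \left(- \frac{3137}{8943}\right) = - \frac{9411}{2981} \approx -3.157$)
$\frac{m}{27221} + \frac{S{\left(-125 \right)}}{s{\left(25 \right)} - r} = \frac{31001}{27221} - \frac{125}{25^{2} - - \frac{9411}{2981}} = 31001 \cdot \frac{1}{27221} - \frac{125}{625 + \frac{9411}{2981}} = \frac{31001}{27221} - \frac{125}{\frac{1872536}{2981}} = \frac{31001}{27221} - \frac{372625}{1872536} = \frac{47907263411}{50972302456}$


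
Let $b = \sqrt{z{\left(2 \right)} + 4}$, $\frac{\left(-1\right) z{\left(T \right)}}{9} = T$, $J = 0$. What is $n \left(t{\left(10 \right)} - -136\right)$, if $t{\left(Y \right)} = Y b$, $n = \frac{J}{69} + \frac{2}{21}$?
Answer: $\frac{272}{21} + \frac{20 i \sqrt{14}}{21} \approx 12.952 + 3.5635 i$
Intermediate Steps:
$z{\left(T \right)} = - 9 T$
$b = i \sqrt{14}$ ($b = \sqrt{\left(-9\right) 2 + 4} = \sqrt{-18 + 4} = \sqrt{-14} = i \sqrt{14} \approx 3.7417 i$)
$n = \frac{2}{21}$ ($n = \frac{0}{69} + \frac{2}{21} = 0 \cdot \frac{1}{69} + 2 \cdot \frac{1}{21} = 0 + \frac{2}{21} = \frac{2}{21} \approx 0.095238$)
$t{\left(Y \right)} = i Y \sqrt{14}$ ($t{\left(Y \right)} = Y i \sqrt{14} = i Y \sqrt{14}$)
$n \left(t{\left(10 \right)} - -136\right) = \frac{2 \left(i 10 \sqrt{14} - -136\right)}{21} = \frac{2 \left(10 i \sqrt{14} + 136\right)}{21} = \frac{2 \left(136 + 10 i \sqrt{14}\right)}{21} = \frac{272}{21} + \frac{20 i \sqrt{14}}{21}$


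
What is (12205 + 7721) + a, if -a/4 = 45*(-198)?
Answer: 55566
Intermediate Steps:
a = 35640 (a = -180*(-198) = -4*(-8910) = 35640)
(12205 + 7721) + a = (12205 + 7721) + 35640 = 19926 + 35640 = 55566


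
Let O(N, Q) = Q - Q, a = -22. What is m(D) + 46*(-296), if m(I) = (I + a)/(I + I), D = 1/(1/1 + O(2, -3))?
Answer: -27253/2 ≈ -13627.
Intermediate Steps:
O(N, Q) = 0
D = 1 (D = 1/(1/1 + 0) = 1/(1 + 0) = 1/1 = 1)
m(I) = (-22 + I)/(2*I) (m(I) = (I - 22)/(I + I) = (-22 + I)/((2*I)) = (-22 + I)*(1/(2*I)) = (-22 + I)/(2*I))
m(D) + 46*(-296) = (½)*(-22 + 1)/1 + 46*(-296) = (½)*1*(-21) - 13616 = -21/2 - 13616 = -27253/2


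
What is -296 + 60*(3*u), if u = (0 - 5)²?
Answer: 4204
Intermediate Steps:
u = 25 (u = (-5)² = 25)
-296 + 60*(3*u) = -296 + 60*(3*25) = -296 + 60*75 = -296 + 4500 = 4204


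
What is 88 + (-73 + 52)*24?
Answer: -416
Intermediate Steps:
88 + (-73 + 52)*24 = 88 - 21*24 = 88 - 504 = -416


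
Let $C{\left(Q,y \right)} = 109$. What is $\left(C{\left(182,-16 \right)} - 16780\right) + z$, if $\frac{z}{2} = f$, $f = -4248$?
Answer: $-25167$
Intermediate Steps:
$z = -8496$ ($z = 2 \left(-4248\right) = -8496$)
$\left(C{\left(182,-16 \right)} - 16780\right) + z = \left(109 - 16780\right) - 8496 = -16671 - 8496 = -25167$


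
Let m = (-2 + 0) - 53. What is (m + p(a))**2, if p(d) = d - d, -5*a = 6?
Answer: 3025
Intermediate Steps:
a = -6/5 (a = -1/5*6 = -6/5 ≈ -1.2000)
p(d) = 0
m = -55 (m = -2 - 53 = -55)
(m + p(a))**2 = (-55 + 0)**2 = (-55)**2 = 3025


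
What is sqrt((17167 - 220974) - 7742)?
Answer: I*sqrt(211549) ≈ 459.94*I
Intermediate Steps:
sqrt((17167 - 220974) - 7742) = sqrt(-203807 - 7742) = sqrt(-211549) = I*sqrt(211549)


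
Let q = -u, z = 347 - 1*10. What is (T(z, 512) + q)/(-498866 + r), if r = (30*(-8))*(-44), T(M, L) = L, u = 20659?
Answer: 20147/488306 ≈ 0.041259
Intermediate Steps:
z = 337 (z = 347 - 10 = 337)
q = -20659 (q = -1*20659 = -20659)
r = 10560 (r = -240*(-44) = 10560)
(T(z, 512) + q)/(-498866 + r) = (512 - 20659)/(-498866 + 10560) = -20147/(-488306) = -20147*(-1/488306) = 20147/488306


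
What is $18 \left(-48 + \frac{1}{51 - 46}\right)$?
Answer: $- \frac{4302}{5} \approx -860.4$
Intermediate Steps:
$18 \left(-48 + \frac{1}{51 - 46}\right) = 18 \left(-48 + \frac{1}{5}\right) = 18 \left(- \frac{239}{5}\right) = - \frac{4302}{5}$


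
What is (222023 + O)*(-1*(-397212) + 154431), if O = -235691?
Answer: -7539856524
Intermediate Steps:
(222023 + O)*(-1*(-397212) + 154431) = (222023 - 235691)*(-1*(-397212) + 154431) = -13668*(397212 + 154431) = -13668*551643 = -7539856524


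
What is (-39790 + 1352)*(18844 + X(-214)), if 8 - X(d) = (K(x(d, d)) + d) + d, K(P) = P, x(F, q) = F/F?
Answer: -741046202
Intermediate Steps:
x(F, q) = 1
X(d) = 7 - 2*d (X(d) = 8 - ((1 + d) + d) = 8 - (1 + 2*d) = 8 + (-1 - 2*d) = 7 - 2*d)
(-39790 + 1352)*(18844 + X(-214)) = (-39790 + 1352)*(18844 + (7 - 2*(-214))) = -38438*(18844 + (7 + 428)) = -38438*(18844 + 435) = -38438*19279 = -741046202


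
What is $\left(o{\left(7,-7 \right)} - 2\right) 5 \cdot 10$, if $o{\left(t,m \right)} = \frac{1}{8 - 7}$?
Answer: $-50$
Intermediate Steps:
$o{\left(t,m \right)} = 1$ ($o{\left(t,m \right)} = 1^{-1} = 1$)
$\left(o{\left(7,-7 \right)} - 2\right) 5 \cdot 10 = \left(1 - 2\right) 5 \cdot 10 = \left(-1\right) 50 = -50$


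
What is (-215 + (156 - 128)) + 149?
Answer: -38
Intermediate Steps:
(-215 + (156 - 128)) + 149 = (-215 + 28) + 149 = -187 + 149 = -38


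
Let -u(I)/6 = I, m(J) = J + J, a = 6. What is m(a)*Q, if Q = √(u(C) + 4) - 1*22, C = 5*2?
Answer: -264 + 24*I*√14 ≈ -264.0 + 89.8*I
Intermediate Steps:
m(J) = 2*J
C = 10
u(I) = -6*I
Q = -22 + 2*I*√14 (Q = √(-6*10 + 4) - 1*22 = √(-60 + 4) - 22 = √(-56) - 22 = 2*I*√14 - 22 = -22 + 2*I*√14 ≈ -22.0 + 7.4833*I)
m(a)*Q = (2*6)*(-22 + 2*I*√14) = 12*(-22 + 2*I*√14) = -264 + 24*I*√14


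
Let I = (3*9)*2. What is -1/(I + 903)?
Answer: -1/957 ≈ -0.0010449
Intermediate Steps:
I = 54 (I = 27*2 = 54)
-1/(I + 903) = -1/(54 + 903) = -1/957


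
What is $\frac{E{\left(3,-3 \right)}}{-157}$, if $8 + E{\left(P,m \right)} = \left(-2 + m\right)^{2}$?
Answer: $- \frac{17}{157} \approx -0.10828$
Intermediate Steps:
$E{\left(P,m \right)} = -8 + \left(-2 + m\right)^{2}$
$\frac{E{\left(3,-3 \right)}}{-157} = \frac{-8 + \left(-2 - 3\right)^{2}}{-157} = \left(-8 + \left(-5\right)^{2}\right) \left(- \frac{1}{157}\right) = \left(-8 + 25\right) \left(- \frac{1}{157}\right) = 17 \left(- \frac{1}{157}\right) = - \frac{17}{157}$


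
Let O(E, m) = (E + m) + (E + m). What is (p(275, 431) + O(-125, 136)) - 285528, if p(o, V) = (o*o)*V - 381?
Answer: 32308488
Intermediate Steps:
O(E, m) = 2*E + 2*m
p(o, V) = -381 + V*o² (p(o, V) = o²*V - 381 = V*o² - 381 = -381 + V*o²)
(p(275, 431) + O(-125, 136)) - 285528 = ((-381 + 431*275²) + (2*(-125) + 2*136)) - 285528 = ((-381 + 431*75625) + (-250 + 272)) - 285528 = ((-381 + 32594375) + 22) - 285528 = (32593994 + 22) - 285528 = 32594016 - 285528 = 32308488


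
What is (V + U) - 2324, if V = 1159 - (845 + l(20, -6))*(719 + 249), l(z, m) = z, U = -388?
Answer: -838873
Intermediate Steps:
V = -836161 (V = 1159 - (845 + 20)*(719 + 249) = 1159 - 865*968 = 1159 - 1*837320 = 1159 - 837320 = -836161)
(V + U) - 2324 = (-836161 - 388) - 2324 = -836549 - 2324 = -838873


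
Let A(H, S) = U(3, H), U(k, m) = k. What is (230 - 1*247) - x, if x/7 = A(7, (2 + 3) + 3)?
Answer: -38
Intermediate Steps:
A(H, S) = 3
x = 21 (x = 7*3 = 21)
(230 - 1*247) - x = (230 - 1*247) - 1*21 = (230 - 247) - 21 = -17 - 21 = -38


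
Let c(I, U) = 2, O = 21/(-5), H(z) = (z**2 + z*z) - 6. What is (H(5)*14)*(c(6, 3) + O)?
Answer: -6776/5 ≈ -1355.2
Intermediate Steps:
H(z) = -6 + 2*z**2 (H(z) = (z**2 + z**2) - 6 = 2*z**2 - 6 = -6 + 2*z**2)
O = -21/5 (O = 21*(-1/5) = -21/5 ≈ -4.2000)
(H(5)*14)*(c(6, 3) + O) = ((-6 + 2*5**2)*14)*(2 - 21/5) = ((-6 + 2*25)*14)*(-11/5) = ((-6 + 50)*14)*(-11/5) = (44*14)*(-11/5) = 616*(-11/5) = -6776/5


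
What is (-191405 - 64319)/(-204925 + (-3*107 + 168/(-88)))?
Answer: 2812964/2257727 ≈ 1.2459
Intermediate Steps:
(-191405 - 64319)/(-204925 + (-3*107 + 168/(-88))) = -255724/(-204925 + (-321 + 168*(-1/88))) = -255724/(-204925 + (-321 - 21/11)) = -255724/(-204925 - 3552/11) = -255724/(-2257727/11) = -255724*(-11/2257727) = 2812964/2257727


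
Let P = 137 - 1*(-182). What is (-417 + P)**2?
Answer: 9604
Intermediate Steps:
P = 319 (P = 137 + 182 = 319)
(-417 + P)**2 = (-417 + 319)**2 = (-98)**2 = 9604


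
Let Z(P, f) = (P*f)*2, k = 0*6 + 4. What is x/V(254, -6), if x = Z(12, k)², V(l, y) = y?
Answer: -1536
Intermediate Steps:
k = 4 (k = 0 + 4 = 4)
Z(P, f) = 2*P*f
x = 9216 (x = (2*12*4)² = 96² = 9216)
x/V(254, -6) = 9216/(-6) = 9216*(-⅙) = -1536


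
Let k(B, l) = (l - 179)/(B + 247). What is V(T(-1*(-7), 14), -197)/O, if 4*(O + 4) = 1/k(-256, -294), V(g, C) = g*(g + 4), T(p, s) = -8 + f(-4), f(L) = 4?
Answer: 0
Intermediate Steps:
k(B, l) = (-179 + l)/(247 + B)
T(p, s) = -4 (T(p, s) = -8 + 4 = -4)
V(g, C) = g*(4 + g)
O = -7559/1892 (O = -4 + 1/(4*(((-179 - 294)/(247 - 256)))) = -4 + 1/(4*((-473/(-9)))) = -4 + 1/(4*((-⅑*(-473)))) = -4 + 1/(4*(473/9)) = -4 + (¼)*(9/473) = -4 + 9/1892 = -7559/1892 ≈ -3.9952)
V(T(-1*(-7), 14), -197)/O = (-4*(4 - 4))/(-7559/1892) = -4*0*(-1892/7559) = 0*(-1892/7559) = 0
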